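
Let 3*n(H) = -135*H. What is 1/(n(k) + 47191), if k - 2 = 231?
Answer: 1/36706 ≈ 2.7244e-5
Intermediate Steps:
k = 233 (k = 2 + 231 = 233)
n(H) = -45*H (n(H) = (-135*H)/3 = -45*H)
1/(n(k) + 47191) = 1/(-45*233 + 47191) = 1/(-10485 + 47191) = 1/36706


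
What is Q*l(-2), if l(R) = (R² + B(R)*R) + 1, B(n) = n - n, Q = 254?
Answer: 1270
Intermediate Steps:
B(n) = 0
l(R) = 1 + R² (l(R) = (R² + 0*R) + 1 = (R² + 0) + 1 = R² + 1 = 1 + R²)
Q*l(-2) = 254*(1 + (-2)²) = 254*(1 + 4) = 254*5 = 1270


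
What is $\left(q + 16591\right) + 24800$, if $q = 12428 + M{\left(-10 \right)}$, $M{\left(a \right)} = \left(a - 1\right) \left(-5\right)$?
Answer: $53874$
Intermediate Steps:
$M{\left(a \right)} = 5 - 5 a$ ($M{\left(a \right)} = \left(-1 + a\right) \left(-5\right) = 5 - 5 a$)
$q = 12483$ ($q = 12428 + \left(5 - -50\right) = 12428 + \left(5 + 50\right) = 12428 + 55 = 12483$)
$\left(q + 16591\right) + 24800 = \left(12483 + 16591\right) + 24800 = 29074 + 24800 = 53874$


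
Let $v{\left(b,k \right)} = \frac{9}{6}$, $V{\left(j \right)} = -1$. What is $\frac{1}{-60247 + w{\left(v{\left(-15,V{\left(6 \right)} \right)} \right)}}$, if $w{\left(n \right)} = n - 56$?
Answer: $- \frac{2}{120603} \approx -1.6583 \cdot 10^{-5}$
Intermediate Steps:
$v{\left(b,k \right)} = \frac{3}{2}$ ($v{\left(b,k \right)} = 9 \cdot \frac{1}{6} = \frac{3}{2}$)
$w{\left(n \right)} = -56 + n$ ($w{\left(n \right)} = n - 56 = -56 + n$)
$\frac{1}{-60247 + w{\left(v{\left(-15,V{\left(6 \right)} \right)} \right)}} = \frac{1}{-60247 + \left(-56 + \frac{3}{2}\right)} = \frac{1}{-60247 - \frac{109}{2}} = \frac{1}{- \frac{120603}{2}} = - \frac{2}{120603}$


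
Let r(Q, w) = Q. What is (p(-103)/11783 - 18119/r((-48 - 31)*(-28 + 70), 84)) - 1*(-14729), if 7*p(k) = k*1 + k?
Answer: 576058294159/39095994 ≈ 14734.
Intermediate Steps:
p(k) = 2*k/7 (p(k) = (k*1 + k)/7 = (k + k)/7 = (2*k)/7 = 2*k/7)
(p(-103)/11783 - 18119/r((-48 - 31)*(-28 + 70), 84)) - 1*(-14729) = (((2/7)*(-103))/11783 - 18119*1/((-48 - 31)*(-28 + 70))) - 1*(-14729) = (-206/7*1/11783 - 18119/((-79*42))) + 14729 = (-206/82481 - 18119/(-3318)) + 14729 = (-206/82481 - 18119*(-1/3318)) + 14729 = (-206/82481 + 18119/3318) + 14729 = 213398533/39095994 + 14729 = 576058294159/39095994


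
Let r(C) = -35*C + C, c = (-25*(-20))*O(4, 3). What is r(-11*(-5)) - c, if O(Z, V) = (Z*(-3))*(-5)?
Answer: -31870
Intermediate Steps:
O(Z, V) = 15*Z (O(Z, V) = -3*Z*(-5) = 15*Z)
c = 30000 (c = (-25*(-20))*(15*4) = 500*60 = 30000)
r(C) = -34*C
r(-11*(-5)) - c = -(-374)*(-5) - 1*30000 = -34*55 - 30000 = -1870 - 30000 = -31870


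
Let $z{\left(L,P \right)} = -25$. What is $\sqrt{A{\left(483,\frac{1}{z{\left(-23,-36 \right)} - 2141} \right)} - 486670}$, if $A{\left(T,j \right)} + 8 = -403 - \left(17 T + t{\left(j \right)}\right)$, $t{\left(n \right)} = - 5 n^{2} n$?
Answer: $\frac{i \sqrt{30198677245958622}}{246924} \approx 703.77 i$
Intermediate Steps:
$t{\left(n \right)} = - 5 n^{3}$
$A{\left(T,j \right)} = -411 - 17 T + 5 j^{3}$ ($A{\left(T,j \right)} = -8 - \left(403 - 5 j^{3} + 17 T\right) = -411 - 17 T + 5 j^{3}$)
$\sqrt{A{\left(483,\frac{1}{z{\left(-23,-36 \right)} - 2141} \right)} - 486670} = \sqrt{\left(-411 - 8211 + 5 \left(\frac{1}{-25 - 2141}\right)^{3}\right) - 486670} = \sqrt{\left(-411 - 8211 + 5 \left(\frac{1}{-2166}\right)^{3}\right) - 486670} = \sqrt{\left(-411 - 8211 + 5 \left(- \frac{1}{2166}\right)^{3}\right) - 486670} = \sqrt{\left(-411 - 8211 + 5 \left(- \frac{1}{10161910296}\right)\right) - 486670} = \sqrt{\left(-411 - 8211 - \frac{5}{10161910296}\right) - 486670} = \sqrt{- \frac{87615990572117}{10161910296} - 486670} = \sqrt{- \frac{5033112874326437}{10161910296}} = \frac{i \sqrt{30198677245958622}}{246924}$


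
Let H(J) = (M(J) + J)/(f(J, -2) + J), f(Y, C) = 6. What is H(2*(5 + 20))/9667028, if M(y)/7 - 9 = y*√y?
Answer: 113/541353568 + 125*√2/38668112 ≈ 4.7804e-6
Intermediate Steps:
M(y) = 63 + 7*y^(3/2) (M(y) = 63 + 7*(y*√y) = 63 + 7*y^(3/2))
H(J) = (63 + J + 7*J^(3/2))/(6 + J) (H(J) = ((63 + 7*J^(3/2)) + J)/(6 + J) = (63 + J + 7*J^(3/2))/(6 + J))
H(2*(5 + 20))/9667028 = ((63 + 2*(5 + 20) + 7*(2*(5 + 20))^(3/2))/(6 + 2*(5 + 20)))/9667028 = ((63 + 2*25 + 7*(2*25)^(3/2))/(6 + 2*25))*(1/9667028) = ((63 + 50 + 7*50^(3/2))/(6 + 50))*(1/9667028) = ((63 + 50 + 7*(250*√2))/56)*(1/9667028) = ((63 + 50 + 1750*√2)/56)*(1/9667028) = ((113 + 1750*√2)/56)*(1/9667028) = (113/56 + 125*√2/4)*(1/9667028) = 113/541353568 + 125*√2/38668112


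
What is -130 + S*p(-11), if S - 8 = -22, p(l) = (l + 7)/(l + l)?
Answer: -1458/11 ≈ -132.55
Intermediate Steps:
p(l) = (7 + l)/(2*l) (p(l) = (7 + l)/((2*l)) = (7 + l)*(1/(2*l)) = (7 + l)/(2*l))
S = -14 (S = 8 - 22 = -14)
-130 + S*p(-11) = -130 - 7*(7 - 11)/(-11) = -130 - 7*(-1)*(-4)/11 = -130 - 14*2/11 = -130 - 28/11 = -1458/11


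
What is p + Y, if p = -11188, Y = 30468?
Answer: 19280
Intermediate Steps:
p + Y = -11188 + 30468 = 19280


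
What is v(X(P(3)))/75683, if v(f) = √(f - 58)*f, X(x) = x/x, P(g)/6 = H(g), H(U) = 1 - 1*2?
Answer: I*√57/75683 ≈ 9.9756e-5*I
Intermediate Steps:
H(U) = -1 (H(U) = 1 - 2 = -1)
P(g) = -6 (P(g) = 6*(-1) = -6)
X(x) = 1
v(f) = f*√(-58 + f) (v(f) = √(-58 + f)*f = f*√(-58 + f))
v(X(P(3)))/75683 = (1*√(-58 + 1))/75683 = (1*√(-57))*(1/75683) = (1*(I*√57))*(1/75683) = (I*√57)*(1/75683) = I*√57/75683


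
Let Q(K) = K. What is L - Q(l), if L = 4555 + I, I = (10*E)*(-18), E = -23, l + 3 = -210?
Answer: 8908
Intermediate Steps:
l = -213 (l = -3 - 210 = -213)
I = 4140 (I = (10*(-23))*(-18) = -230*(-18) = 4140)
L = 8695 (L = 4555 + 4140 = 8695)
L - Q(l) = 8695 - 1*(-213) = 8695 + 213 = 8908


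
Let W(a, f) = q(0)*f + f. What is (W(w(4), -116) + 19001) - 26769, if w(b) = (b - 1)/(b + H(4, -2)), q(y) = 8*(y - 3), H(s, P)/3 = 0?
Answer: -5100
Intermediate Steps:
H(s, P) = 0 (H(s, P) = 3*0 = 0)
q(y) = -24 + 8*y (q(y) = 8*(-3 + y) = -24 + 8*y)
w(b) = (-1 + b)/b (w(b) = (b - 1)/(b + 0) = (-1 + b)/b)
W(a, f) = -23*f (W(a, f) = (-24 + 8*0)*f + f = (-24 + 0)*f + f = -24*f + f = -23*f)
(W(w(4), -116) + 19001) - 26769 = (-23*(-116) + 19001) - 26769 = (2668 + 19001) - 26769 = 21669 - 26769 = -5100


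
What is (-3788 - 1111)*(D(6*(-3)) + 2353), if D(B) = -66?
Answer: -11204013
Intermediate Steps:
(-3788 - 1111)*(D(6*(-3)) + 2353) = (-3788 - 1111)*(-66 + 2353) = -4899*2287 = -11204013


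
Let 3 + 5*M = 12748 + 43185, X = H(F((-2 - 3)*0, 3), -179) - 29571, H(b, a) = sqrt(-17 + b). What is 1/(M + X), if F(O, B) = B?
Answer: -18385/338008239 - I*sqrt(14)/338008239 ≈ -5.4392e-5 - 1.107e-8*I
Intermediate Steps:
X = -29571 + I*sqrt(14) (X = sqrt(-17 + 3) - 29571 = sqrt(-14) - 29571 = I*sqrt(14) - 29571 = -29571 + I*sqrt(14) ≈ -29571.0 + 3.7417*I)
M = 11186 (M = -3/5 + (12748 + 43185)/5 = -3/5 + (1/5)*55933 = -3/5 + 55933/5 = 11186)
1/(M + X) = 1/(11186 + (-29571 + I*sqrt(14))) = 1/(-18385 + I*sqrt(14))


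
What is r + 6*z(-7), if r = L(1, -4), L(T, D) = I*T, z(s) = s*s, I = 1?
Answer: 295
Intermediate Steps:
z(s) = s²
L(T, D) = T (L(T, D) = 1*T = T)
r = 1
r + 6*z(-7) = 1 + 6*(-7)² = 1 + 6*49 = 1 + 294 = 295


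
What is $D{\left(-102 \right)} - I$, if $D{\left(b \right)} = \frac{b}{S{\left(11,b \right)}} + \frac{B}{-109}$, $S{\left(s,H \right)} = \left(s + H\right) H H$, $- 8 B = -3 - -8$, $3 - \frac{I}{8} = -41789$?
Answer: $- \frac{1353041720231}{4046952} \approx -3.3434 \cdot 10^{5}$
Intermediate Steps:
$I = 334336$ ($I = 24 - -334312 = 24 + 334312 = 334336$)
$B = - \frac{5}{8}$ ($B = - \frac{-3 - -8}{8} = - \frac{-3 + 8}{8} = \left(- \frac{1}{8}\right) 5 = - \frac{5}{8} \approx -0.625$)
$S{\left(s,H \right)} = H^{2} \left(H + s\right)$ ($S{\left(s,H \right)} = \left(H + s\right) H H = H \left(H + s\right) H = H^{2} \left(H + s\right)$)
$D{\left(b \right)} = \frac{5}{872} + \frac{1}{b \left(11 + b\right)}$ ($D{\left(b \right)} = \frac{b}{b^{2} \left(b + 11\right)} - \frac{5}{8 \left(-109\right)} = \frac{b}{b^{2} \left(11 + b\right)} - - \frac{5}{872} = b \frac{1}{b^{2} \left(11 + b\right)} + \frac{5}{872} = \frac{1}{b \left(11 + b\right)} + \frac{5}{872} = \frac{5}{872} + \frac{1}{b \left(11 + b\right)}$)
$D{\left(-102 \right)} - I = \frac{872 + 5 \left(-102\right) \left(11 - 102\right)}{872 \left(-102\right) \left(11 - 102\right)} - 334336 = \frac{1}{872} \left(- \frac{1}{102}\right) \frac{1}{-91} \left(872 + 5 \left(-102\right) \left(-91\right)\right) - 334336 = \frac{1}{872} \left(- \frac{1}{102}\right) \left(- \frac{1}{91}\right) \left(872 + 46410\right) - 334336 = \frac{1}{872} \left(- \frac{1}{102}\right) \left(- \frac{1}{91}\right) 47282 - 334336 = \frac{23641}{4046952} - 334336 = - \frac{1353041720231}{4046952}$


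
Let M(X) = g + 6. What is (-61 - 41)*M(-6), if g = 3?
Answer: -918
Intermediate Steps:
M(X) = 9 (M(X) = 3 + 6 = 9)
(-61 - 41)*M(-6) = (-61 - 41)*9 = -102*9 = -918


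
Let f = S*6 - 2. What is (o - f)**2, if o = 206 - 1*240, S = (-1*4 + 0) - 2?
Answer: 16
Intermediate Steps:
S = -6 (S = (-4 + 0) - 2 = -4 - 2 = -6)
f = -38 (f = -6*6 - 2 = -36 - 2 = -38)
o = -34 (o = 206 - 240 = -34)
(o - f)**2 = (-34 - 1*(-38))**2 = (-34 + 38)**2 = 4**2 = 16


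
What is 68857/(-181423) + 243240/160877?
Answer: 33051822931/29186787971 ≈ 1.1324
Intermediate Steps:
68857/(-181423) + 243240/160877 = 68857*(-1/181423) + 243240*(1/160877) = -68857/181423 + 243240/160877 = 33051822931/29186787971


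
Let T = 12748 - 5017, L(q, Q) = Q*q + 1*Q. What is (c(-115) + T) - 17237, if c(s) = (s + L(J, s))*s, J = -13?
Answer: -154981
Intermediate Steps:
L(q, Q) = Q + Q*q (L(q, Q) = Q*q + Q = Q + Q*q)
T = 7731
c(s) = -11*s² (c(s) = (s + s*(1 - 13))*s = (s + s*(-12))*s = (s - 12*s)*s = (-11*s)*s = -11*s²)
(c(-115) + T) - 17237 = (-11*(-115)² + 7731) - 17237 = (-11*13225 + 7731) - 17237 = (-145475 + 7731) - 17237 = -137744 - 17237 = -154981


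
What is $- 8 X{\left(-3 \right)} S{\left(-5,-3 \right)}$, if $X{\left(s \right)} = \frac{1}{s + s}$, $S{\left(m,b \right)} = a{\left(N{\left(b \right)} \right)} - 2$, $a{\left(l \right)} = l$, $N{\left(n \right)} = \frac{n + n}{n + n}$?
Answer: $- \frac{4}{3} \approx -1.3333$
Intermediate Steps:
$N{\left(n \right)} = 1$ ($N{\left(n \right)} = \frac{2 n}{2 n} = 2 n \frac{1}{2 n} = 1$)
$S{\left(m,b \right)} = -1$ ($S{\left(m,b \right)} = 1 - 2 = -1$)
$X{\left(s \right)} = \frac{1}{2 s}$
$- 8 X{\left(-3 \right)} S{\left(-5,-3 \right)} = - 8 \frac{1}{2 \left(-3\right)} \left(-1\right) = - 8 \cdot \frac{1}{2} \left(- \frac{1}{3}\right) \left(-1\right) = \left(-8\right) \left(- \frac{1}{6}\right) \left(-1\right) = \frac{4}{3} \left(-1\right) = - \frac{4}{3}$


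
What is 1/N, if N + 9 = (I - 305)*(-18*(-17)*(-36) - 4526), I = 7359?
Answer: -1/109633277 ≈ -9.1213e-9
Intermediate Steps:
N = -109633277 (N = -9 + (7359 - 305)*(-18*(-17)*(-36) - 4526) = -9 + 7054*(306*(-36) - 4526) = -9 + 7054*(-11016 - 4526) = -9 + 7054*(-15542) = -9 - 109633268 = -109633277)
1/N = 1/(-109633277) = -1/109633277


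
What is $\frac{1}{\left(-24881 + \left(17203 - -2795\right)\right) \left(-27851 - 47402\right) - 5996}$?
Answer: $\frac{1}{367454403} \approx 2.7214 \cdot 10^{-9}$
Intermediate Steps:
$\frac{1}{\left(-24881 + \left(17203 - -2795\right)\right) \left(-27851 - 47402\right) - 5996} = \frac{1}{\left(-24881 + \left(17203 + 2795\right)\right) \left(-75253\right) - 5996} = \frac{1}{\left(-24881 + 19998\right) \left(-75253\right) - 5996} = \frac{1}{\left(-4883\right) \left(-75253\right) - 5996} = \frac{1}{367460399 - 5996} = \frac{1}{367454403}$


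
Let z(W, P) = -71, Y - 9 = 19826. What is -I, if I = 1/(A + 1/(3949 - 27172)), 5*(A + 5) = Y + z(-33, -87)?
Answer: -116115/458398792 ≈ -0.00025331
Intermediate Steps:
Y = 19835 (Y = 9 + 19826 = 19835)
A = 19739/5 (A = -5 + (19835 - 71)/5 = -5 + (1/5)*19764 = -5 + 19764/5 = 19739/5 ≈ 3947.8)
I = 116115/458398792 (I = 1/(19739/5 + 1/(3949 - 27172)) = 1/(19739/5 + 1/(-23223)) = 1/(19739/5 - 1/23223) = 1/(458398792/116115) = 116115/458398792 ≈ 0.00025331)
-I = -1*116115/458398792 = -116115/458398792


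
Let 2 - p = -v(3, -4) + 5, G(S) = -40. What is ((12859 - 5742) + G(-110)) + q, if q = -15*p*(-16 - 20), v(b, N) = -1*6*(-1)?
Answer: 8697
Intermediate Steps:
v(b, N) = 6 (v(b, N) = -6*(-1) = 6)
p = 3 (p = 2 - (-1*6 + 5) = 2 - (-6 + 5) = 2 - 1*(-1) = 2 + 1 = 3)
q = 1620 (q = -45*(-16 - 20) = -45*(-36) = -15*(-108) = 1620)
((12859 - 5742) + G(-110)) + q = ((12859 - 5742) - 40) + 1620 = (7117 - 40) + 1620 = 7077 + 1620 = 8697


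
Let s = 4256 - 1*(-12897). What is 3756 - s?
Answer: -13397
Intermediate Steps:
s = 17153 (s = 4256 + 12897 = 17153)
3756 - s = 3756 - 1*17153 = 3756 - 17153 = -13397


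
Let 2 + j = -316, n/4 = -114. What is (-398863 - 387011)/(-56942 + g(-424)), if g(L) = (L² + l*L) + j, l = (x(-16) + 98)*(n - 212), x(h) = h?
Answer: -392937/11673770 ≈ -0.033660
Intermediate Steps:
n = -456 (n = 4*(-114) = -456)
j = -318 (j = -2 - 316 = -318)
l = -54776 (l = (-16 + 98)*(-456 - 212) = 82*(-668) = -54776)
g(L) = -318 + L² - 54776*L (g(L) = (L² - 54776*L) - 318 = -318 + L² - 54776*L)
(-398863 - 387011)/(-56942 + g(-424)) = (-398863 - 387011)/(-56942 + (-318 + (-424)² - 54776*(-424))) = -785874/(-56942 + (-318 + 179776 + 23225024)) = -785874/(-56942 + 23404482) = -785874/23347540 = -785874*1/23347540 = -392937/11673770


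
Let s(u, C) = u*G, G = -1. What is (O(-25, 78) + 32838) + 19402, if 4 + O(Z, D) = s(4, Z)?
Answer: 52232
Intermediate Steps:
s(u, C) = -u (s(u, C) = u*(-1) = -u)
O(Z, D) = -8 (O(Z, D) = -4 - 1*4 = -4 - 4 = -8)
(O(-25, 78) + 32838) + 19402 = (-8 + 32838) + 19402 = 32830 + 19402 = 52232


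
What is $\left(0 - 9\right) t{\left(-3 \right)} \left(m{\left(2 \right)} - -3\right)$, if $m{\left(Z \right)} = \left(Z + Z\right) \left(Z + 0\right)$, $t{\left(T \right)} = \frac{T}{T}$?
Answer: $-99$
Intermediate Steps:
$t{\left(T \right)} = 1$
$m{\left(Z \right)} = 2 Z^{2}$ ($m{\left(Z \right)} = 2 Z Z = 2 Z^{2}$)
$\left(0 - 9\right) t{\left(-3 \right)} \left(m{\left(2 \right)} - -3\right) = \left(0 - 9\right) 1 \left(2 \cdot 2^{2} - -3\right) = \left(-9\right) 1 \left(2 \cdot 4 + 3\right) = - 9 \left(8 + 3\right) = \left(-9\right) 11 = -99$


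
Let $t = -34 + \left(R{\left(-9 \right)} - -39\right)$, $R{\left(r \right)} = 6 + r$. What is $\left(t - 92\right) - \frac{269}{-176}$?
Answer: $- \frac{15571}{176} \approx -88.472$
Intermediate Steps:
$t = 2$ ($t = -34 + \left(\left(6 - 9\right) - -39\right) = -34 + \left(-3 + 39\right) = -34 + 36 = 2$)
$\left(t - 92\right) - \frac{269}{-176} = \left(2 - 92\right) - \frac{269}{-176} = -90 - - \frac{269}{176} = -90 + \frac{269}{176} = - \frac{15571}{176}$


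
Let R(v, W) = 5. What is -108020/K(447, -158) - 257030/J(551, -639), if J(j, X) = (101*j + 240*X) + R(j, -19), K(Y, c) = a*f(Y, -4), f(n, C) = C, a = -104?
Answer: -326470675/1270152 ≈ -257.03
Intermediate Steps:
K(Y, c) = 416 (K(Y, c) = -104*(-4) = 416)
J(j, X) = 5 + 101*j + 240*X (J(j, X) = (101*j + 240*X) + 5 = 5 + 101*j + 240*X)
-108020/K(447, -158) - 257030/J(551, -639) = -108020/416 - 257030/(5 + 101*551 + 240*(-639)) = -108020*1/416 - 257030/(5 + 55651 - 153360) = -27005/104 - 257030/(-97704) = -27005/104 - 257030*(-1/97704) = -27005/104 + 128515/48852 = -326470675/1270152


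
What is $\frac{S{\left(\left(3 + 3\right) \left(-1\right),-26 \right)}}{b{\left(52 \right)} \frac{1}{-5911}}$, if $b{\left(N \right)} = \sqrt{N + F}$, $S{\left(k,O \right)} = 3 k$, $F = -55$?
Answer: $- 35466 i \sqrt{3} \approx - 61429.0 i$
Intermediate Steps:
$b{\left(N \right)} = \sqrt{-55 + N}$ ($b{\left(N \right)} = \sqrt{N - 55} = \sqrt{-55 + N}$)
$\frac{S{\left(\left(3 + 3\right) \left(-1\right),-26 \right)}}{b{\left(52 \right)} \frac{1}{-5911}} = \frac{3 \left(3 + 3\right) \left(-1\right)}{\sqrt{-55 + 52} \frac{1}{-5911}} = \frac{3 \cdot 6 \left(-1\right)}{\sqrt{-3} \left(- \frac{1}{5911}\right)} = \frac{3 \left(-6\right)}{i \sqrt{3} \left(- \frac{1}{5911}\right)} = - \frac{18}{\left(- \frac{1}{5911}\right) i \sqrt{3}} = - 18 \frac{5911 i \sqrt{3}}{3} = - 35466 i \sqrt{3}$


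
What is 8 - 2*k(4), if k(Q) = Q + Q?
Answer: -8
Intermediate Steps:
k(Q) = 2*Q
8 - 2*k(4) = 8 - 4*4 = 8 - 2*8 = 8 - 16 = -8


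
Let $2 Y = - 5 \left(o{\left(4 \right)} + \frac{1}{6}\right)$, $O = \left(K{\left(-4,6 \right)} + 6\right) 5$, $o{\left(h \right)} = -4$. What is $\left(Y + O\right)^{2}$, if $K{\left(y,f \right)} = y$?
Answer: $\frac{55225}{144} \approx 383.51$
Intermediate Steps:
$O = 10$ ($O = \left(-4 + 6\right) 5 = 2 \cdot 5 = 10$)
$Y = \frac{115}{12}$ ($Y = \frac{\left(-5\right) \left(-4 + \frac{1}{6}\right)}{2} = \frac{\left(-5\right) \left(- \frac{23}{6}\right)}{2} = \frac{1}{2} \cdot \frac{115}{6} = \frac{115}{12} \approx 9.5833$)
$\left(Y + O\right)^{2} = \left(\frac{115}{12} + 10\right)^{2} = \left(\frac{235}{12}\right)^{2} = \frac{55225}{144}$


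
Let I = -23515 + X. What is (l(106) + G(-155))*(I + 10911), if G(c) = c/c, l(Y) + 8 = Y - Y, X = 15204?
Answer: -18200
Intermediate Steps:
l(Y) = -8 (l(Y) = -8 + (Y - Y) = -8 + 0 = -8)
I = -8311 (I = -23515 + 15204 = -8311)
G(c) = 1
(l(106) + G(-155))*(I + 10911) = (-8 + 1)*(-8311 + 10911) = -7*2600 = -18200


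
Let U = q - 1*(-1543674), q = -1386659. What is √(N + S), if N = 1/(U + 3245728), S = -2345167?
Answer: 2*I*√6788472789524704610/3402743 ≈ 1531.4*I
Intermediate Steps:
U = 157015 (U = -1386659 - 1*(-1543674) = -1386659 + 1543674 = 157015)
N = 1/3402743 (N = 1/(157015 + 3245728) = 1/3402743 ≈ 2.9388e-7)
√(N + S) = √(1/3402743 - 2345167) = √(-7980000593080/3402743) = 2*I*√6788472789524704610/3402743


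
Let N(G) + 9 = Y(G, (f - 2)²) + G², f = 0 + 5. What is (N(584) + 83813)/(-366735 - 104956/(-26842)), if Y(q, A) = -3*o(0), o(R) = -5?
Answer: -5702247375/4921897957 ≈ -1.1585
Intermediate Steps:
f = 5
Y(q, A) = 15 (Y(q, A) = -3*(-5) = 15)
N(G) = 6 + G² (N(G) = -9 + (15 + G²) = 6 + G²)
(N(584) + 83813)/(-366735 - 104956/(-26842)) = ((6 + 584²) + 83813)/(-366735 - 104956/(-26842)) = ((6 + 341056) + 83813)/(-366735 - 104956*(-1/26842)) = (341062 + 83813)/(-366735 + 52478/13421) = 424875/(-4921897957/13421) = 424875*(-13421/4921897957) = -5702247375/4921897957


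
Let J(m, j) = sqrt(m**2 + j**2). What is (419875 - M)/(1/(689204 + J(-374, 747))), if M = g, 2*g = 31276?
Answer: 278601757348 + 404237*sqrt(697885) ≈ 2.7894e+11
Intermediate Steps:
g = 15638 (g = (1/2)*31276 = 15638)
M = 15638
J(m, j) = sqrt(j**2 + m**2)
(419875 - M)/(1/(689204 + J(-374, 747))) = (419875 - 1*15638)/(1/(689204 + sqrt(747**2 + (-374)**2))) = (419875 - 15638)/(1/(689204 + sqrt(558009 + 139876))) = 404237/(1/(689204 + sqrt(697885))) = 404237*(689204 + sqrt(697885)) = 278601757348 + 404237*sqrt(697885)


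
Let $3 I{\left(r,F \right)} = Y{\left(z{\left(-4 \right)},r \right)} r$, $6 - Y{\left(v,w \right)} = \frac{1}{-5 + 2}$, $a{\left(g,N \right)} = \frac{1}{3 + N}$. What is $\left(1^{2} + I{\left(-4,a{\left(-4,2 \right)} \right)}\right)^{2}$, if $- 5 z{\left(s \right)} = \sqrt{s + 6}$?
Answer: $\frac{4489}{81} \approx 55.42$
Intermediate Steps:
$z{\left(s \right)} = - \frac{\sqrt{6 + s}}{5}$ ($z{\left(s \right)} = - \frac{\sqrt{s + 6}}{5} = - \frac{\sqrt{6 + s}}{5}$)
$Y{\left(v,w \right)} = \frac{19}{3}$ ($Y{\left(v,w \right)} = 6 - \frac{1}{-5 + 2} = 6 - \frac{1}{-3} = 6 - - \frac{1}{3} = 6 + \frac{1}{3} = \frac{19}{3}$)
$I{\left(r,F \right)} = \frac{19 r}{9}$ ($I{\left(r,F \right)} = \frac{\frac{19}{3} r}{3} = \frac{19 r}{9}$)
$\left(1^{2} + I{\left(-4,a{\left(-4,2 \right)} \right)}\right)^{2} = \left(1^{2} + \frac{19}{9} \left(-4\right)\right)^{2} = \left(1 - \frac{76}{9}\right)^{2} = \left(- \frac{67}{9}\right)^{2} = \frac{4489}{81}$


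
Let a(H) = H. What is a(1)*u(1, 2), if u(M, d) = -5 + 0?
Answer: -5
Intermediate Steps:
u(M, d) = -5
a(1)*u(1, 2) = 1*(-5) = -5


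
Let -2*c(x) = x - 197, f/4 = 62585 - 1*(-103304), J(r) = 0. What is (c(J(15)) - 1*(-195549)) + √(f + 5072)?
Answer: 391295/2 + 6*√18573 ≈ 1.9647e+5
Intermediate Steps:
f = 663556 (f = 4*(62585 - 1*(-103304)) = 4*(62585 + 103304) = 4*165889 = 663556)
c(x) = 197/2 - x/2 (c(x) = -(x - 197)/2 = -(-197 + x)/2 = 197/2 - x/2)
(c(J(15)) - 1*(-195549)) + √(f + 5072) = ((197/2 - ½*0) - 1*(-195549)) + √(663556 + 5072) = ((197/2 + 0) + 195549) + √668628 = (197/2 + 195549) + 6*√18573 = 391295/2 + 6*√18573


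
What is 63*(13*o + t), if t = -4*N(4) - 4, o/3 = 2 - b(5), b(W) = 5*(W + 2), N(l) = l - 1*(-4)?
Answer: -83349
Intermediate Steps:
N(l) = 4 + l (N(l) = l + 4 = 4 + l)
b(W) = 10 + 5*W (b(W) = 5*(2 + W) = 10 + 5*W)
o = -99 (o = 3*(2 - (10 + 5*5)) = 3*(2 - (10 + 25)) = 3*(2 - 1*35) = 3*(2 - 35) = 3*(-33) = -99)
t = -36 (t = -4*(4 + 4) - 4 = -4*8 - 4 = -32 - 4 = -36)
63*(13*o + t) = 63*(13*(-99) - 36) = 63*(-1287 - 36) = 63*(-1323) = -83349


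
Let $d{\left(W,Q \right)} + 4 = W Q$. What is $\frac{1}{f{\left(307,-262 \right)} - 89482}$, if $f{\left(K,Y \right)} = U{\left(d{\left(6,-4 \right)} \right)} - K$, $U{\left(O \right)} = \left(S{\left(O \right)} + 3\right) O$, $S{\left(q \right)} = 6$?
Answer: $- \frac{1}{90041} \approx -1.1106 \cdot 10^{-5}$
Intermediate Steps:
$d{\left(W,Q \right)} = -4 + Q W$ ($d{\left(W,Q \right)} = -4 + W Q = -4 + Q W$)
$U{\left(O \right)} = 9 O$ ($U{\left(O \right)} = \left(6 + 3\right) O = 9 O$)
$f{\left(K,Y \right)} = -252 - K$ ($f{\left(K,Y \right)} = 9 \left(-4 - 24\right) - K = 9 \left(-28\right) - K = -252 - K$)
$\frac{1}{f{\left(307,-262 \right)} - 89482} = \frac{1}{\left(-252 - 307\right) - 89482} = \frac{1}{-559 - 89482} = \frac{1}{-90041} = - \frac{1}{90041}$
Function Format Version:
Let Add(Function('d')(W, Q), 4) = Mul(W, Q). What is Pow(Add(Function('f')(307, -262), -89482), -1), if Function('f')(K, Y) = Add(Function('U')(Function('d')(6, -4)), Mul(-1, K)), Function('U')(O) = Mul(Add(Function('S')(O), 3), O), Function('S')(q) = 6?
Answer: Rational(-1, 90041) ≈ -1.1106e-5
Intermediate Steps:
Function('d')(W, Q) = Add(-4, Mul(Q, W)) (Function('d')(W, Q) = Add(-4, Mul(W, Q)) = Add(-4, Mul(Q, W)))
Function('U')(O) = Mul(9, O) (Function('U')(O) = Mul(Add(6, 3), O) = Mul(9, O))
Function('f')(K, Y) = Add(-252, Mul(-1, K)) (Function('f')(K, Y) = Add(Mul(9, Add(-4, Mul(-4, 6))), Mul(-1, K)) = Add(Mul(9, Add(-4, -24)), Mul(-1, K)) = Add(Mul(9, -28), Mul(-1, K)) = Add(-252, Mul(-1, K)))
Pow(Add(Function('f')(307, -262), -89482), -1) = Pow(Add(Add(-252, Mul(-1, 307)), -89482), -1) = Pow(Add(Add(-252, -307), -89482), -1) = Pow(Add(-559, -89482), -1) = Pow(-90041, -1) = Rational(-1, 90041)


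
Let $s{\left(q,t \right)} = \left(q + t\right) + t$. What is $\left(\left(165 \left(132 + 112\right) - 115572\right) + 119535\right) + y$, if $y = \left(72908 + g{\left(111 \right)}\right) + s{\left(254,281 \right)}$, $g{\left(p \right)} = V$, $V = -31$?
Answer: $117916$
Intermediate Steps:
$s{\left(q,t \right)} = q + 2 t$
$g{\left(p \right)} = -31$
$y = 73693$ ($y = \left(72908 - 31\right) + \left(254 + 2 \cdot 281\right) = 72877 + \left(254 + 562\right) = 72877 + 816 = 73693$)
$\left(\left(165 \left(132 + 112\right) - 115572\right) + 119535\right) + y = \left(\left(165 \left(132 + 112\right) - 115572\right) + 119535\right) + 73693 = \left(\left(165 \cdot 244 - 115572\right) + 119535\right) + 73693 = \left(\left(40260 - 115572\right) + 119535\right) + 73693 = \left(-75312 + 119535\right) + 73693 = 44223 + 73693 = 117916$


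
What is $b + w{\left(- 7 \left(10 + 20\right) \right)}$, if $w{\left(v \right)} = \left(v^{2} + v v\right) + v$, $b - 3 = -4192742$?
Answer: $-4104749$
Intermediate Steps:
$b = -4192739$ ($b = 3 - 4192742 = -4192739$)
$w{\left(v \right)} = v + 2 v^{2}$ ($w{\left(v \right)} = \left(v^{2} + v^{2}\right) + v = 2 v^{2} + v = v + 2 v^{2}$)
$b + w{\left(- 7 \left(10 + 20\right) \right)} = -4192739 + - 7 \left(10 + 20\right) \left(1 + 2 \left(- 7 \left(10 + 20\right)\right)\right) = -4192739 + \left(-7\right) 30 \left(1 + 2 \left(\left(-7\right) 30\right)\right) = -4192739 - 210 \left(1 + 2 \left(-210\right)\right) = -4192739 - 210 \left(1 - 420\right) = -4192739 - -87990 = -4192739 + 87990 = -4104749$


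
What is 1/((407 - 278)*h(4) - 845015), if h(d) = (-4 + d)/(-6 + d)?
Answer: -1/845015 ≈ -1.1834e-6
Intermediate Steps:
h(d) = (-4 + d)/(-6 + d)
1/((407 - 278)*h(4) - 845015) = 1/((407 - 278)*((-4 + 4)/(-6 + 4)) - 845015) = 1/(129*(0/(-2)) - 845015) = 1/(129*(-½*0) - 845015) = 1/(129*0 - 845015) = 1/(0 - 845015) = 1/(-845015) = -1/845015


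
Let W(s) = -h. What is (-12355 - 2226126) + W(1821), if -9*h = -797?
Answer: -20147126/9 ≈ -2.2386e+6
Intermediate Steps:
h = 797/9 (h = -⅑*(-797) = 797/9 ≈ 88.556)
W(s) = -797/9 (W(s) = -1*797/9 = -797/9)
(-12355 - 2226126) + W(1821) = (-12355 - 2226126) - 797/9 = -2238481 - 797/9 = -20147126/9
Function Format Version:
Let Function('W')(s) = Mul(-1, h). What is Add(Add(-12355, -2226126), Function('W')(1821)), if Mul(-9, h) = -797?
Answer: Rational(-20147126, 9) ≈ -2.2386e+6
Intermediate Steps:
h = Rational(797, 9) (h = Mul(Rational(-1, 9), -797) = Rational(797, 9) ≈ 88.556)
Function('W')(s) = Rational(-797, 9) (Function('W')(s) = Mul(-1, Rational(797, 9)) = Rational(-797, 9))
Add(Add(-12355, -2226126), Function('W')(1821)) = Add(Add(-12355, -2226126), Rational(-797, 9)) = Add(-2238481, Rational(-797, 9)) = Rational(-20147126, 9)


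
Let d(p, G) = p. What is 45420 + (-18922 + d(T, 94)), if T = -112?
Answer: 26386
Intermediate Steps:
45420 + (-18922 + d(T, 94)) = 45420 + (-18922 - 112) = 45420 - 19034 = 26386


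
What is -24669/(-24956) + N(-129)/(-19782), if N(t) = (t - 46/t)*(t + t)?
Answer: -170143741/246839796 ≈ -0.68929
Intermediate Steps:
N(t) = 2*t*(t - 46/t) (N(t) = (t - 46/t)*(2*t) = 2*t*(t - 46/t))
-24669/(-24956) + N(-129)/(-19782) = -24669/(-24956) + (-92 + 2*(-129)**2)/(-19782) = -24669*(-1/24956) + (-92 + 2*16641)*(-1/19782) = 24669/24956 + (-92 + 33282)*(-1/19782) = 24669/24956 + 33190*(-1/19782) = 24669/24956 - 16595/9891 = -170143741/246839796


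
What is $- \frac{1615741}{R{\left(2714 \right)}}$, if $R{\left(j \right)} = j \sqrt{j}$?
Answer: $- \frac{1615741 \sqrt{2714}}{7365796} \approx -11.428$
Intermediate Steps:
$R{\left(j \right)} = j^{\frac{3}{2}}$
$- \frac{1615741}{R{\left(2714 \right)}} = - \frac{1615741}{2714^{\frac{3}{2}}} = - \frac{1615741}{2714 \sqrt{2714}} = - 1615741 \frac{\sqrt{2714}}{7365796} = - \frac{1615741 \sqrt{2714}}{7365796}$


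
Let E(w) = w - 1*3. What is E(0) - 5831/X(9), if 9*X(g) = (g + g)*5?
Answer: -5861/10 ≈ -586.10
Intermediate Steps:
E(w) = -3 + w (E(w) = w - 3 = -3 + w)
X(g) = 10*g/9 (X(g) = ((g + g)*5)/9 = ((2*g)*5)/9 = (10*g)/9 = 10*g/9)
E(0) - 5831/X(9) = (-3 + 0) - 5831/((10/9)*9) = -3 - 5831/10 = -5861/10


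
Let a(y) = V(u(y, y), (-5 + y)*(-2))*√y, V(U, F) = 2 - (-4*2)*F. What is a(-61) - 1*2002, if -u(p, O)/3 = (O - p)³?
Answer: -2002 + 1058*I*√61 ≈ -2002.0 + 8263.3*I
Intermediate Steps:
u(p, O) = -3*(O - p)³
V(U, F) = 2 + 8*F (V(U, F) = 2 - (-8)*F = 2 + 8*F)
a(y) = √y*(82 - 16*y) (a(y) = (2 + 8*((-5 + y)*(-2)))*√y = (2 + 8*(10 - 2*y))*√y = (2 + (80 - 16*y))*√y = (82 - 16*y)*√y = √y*(82 - 16*y))
a(-61) - 1*2002 = √(-61)*(82 - 16*(-61)) - 1*2002 = (I*√61)*(82 + 976) - 2002 = (I*√61)*1058 - 2002 = 1058*I*√61 - 2002 = -2002 + 1058*I*√61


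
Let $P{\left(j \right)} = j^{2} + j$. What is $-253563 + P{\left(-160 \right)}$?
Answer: $-228123$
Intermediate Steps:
$P{\left(j \right)} = j + j^{2}$
$-253563 + P{\left(-160 \right)} = -253563 - 160 \left(1 - 160\right) = -253563 - -25440 = -253563 + 25440 = -228123$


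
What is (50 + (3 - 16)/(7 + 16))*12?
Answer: 13644/23 ≈ 593.22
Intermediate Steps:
(50 + (3 - 16)/(7 + 16))*12 = (50 - 13/23)*12 = (1137/23)*12 = 13644/23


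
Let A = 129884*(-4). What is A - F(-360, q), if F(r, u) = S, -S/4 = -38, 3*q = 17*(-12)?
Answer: -519688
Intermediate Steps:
q = -68 (q = (17*(-12))/3 = (1/3)*(-204) = -68)
S = 152 (S = -4*(-38) = 152)
F(r, u) = 152
A = -519536
A - F(-360, q) = -519536 - 1*152 = -519536 - 152 = -519688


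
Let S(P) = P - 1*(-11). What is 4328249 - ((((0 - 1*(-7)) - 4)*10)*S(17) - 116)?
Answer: 4327525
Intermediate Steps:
S(P) = 11 + P (S(P) = P + 11 = 11 + P)
4328249 - ((((0 - 1*(-7)) - 4)*10)*S(17) - 116) = 4328249 - ((((0 - 1*(-7)) - 4)*10)*(11 + 17) - 116) = 4328249 - ((((0 + 7) - 4)*10)*28 - 116) = 4328249 - (((7 - 4)*10)*28 - 116) = 4328249 - ((3*10)*28 - 116) = 4328249 - (30*28 - 116) = 4328249 - (840 - 116) = 4328249 - 1*724 = 4328249 - 724 = 4327525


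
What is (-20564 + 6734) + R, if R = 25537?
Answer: 11707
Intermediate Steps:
(-20564 + 6734) + R = (-20564 + 6734) + 25537 = -13830 + 25537 = 11707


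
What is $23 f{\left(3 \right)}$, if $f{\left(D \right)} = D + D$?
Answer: $138$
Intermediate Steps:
$f{\left(D \right)} = 2 D$
$23 f{\left(3 \right)} = 23 \cdot 2 \cdot 3 = 23 \cdot 6 = 138$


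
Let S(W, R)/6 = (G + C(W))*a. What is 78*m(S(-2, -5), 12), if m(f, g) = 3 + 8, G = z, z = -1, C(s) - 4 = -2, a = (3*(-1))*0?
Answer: 858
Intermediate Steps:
a = 0 (a = -3*0 = 0)
C(s) = 2 (C(s) = 4 - 2 = 2)
G = -1
S(W, R) = 0 (S(W, R) = 6*((-1 + 2)*0) = 6*(1*0) = 6*0 = 0)
m(f, g) = 11
78*m(S(-2, -5), 12) = 78*11 = 858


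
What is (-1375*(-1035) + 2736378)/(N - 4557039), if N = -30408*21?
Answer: -1386501/1731869 ≈ -0.80058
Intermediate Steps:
N = -638568
(-1375*(-1035) + 2736378)/(N - 4557039) = (-1375*(-1035) + 2736378)/(-638568 - 4557039) = (1423125 + 2736378)/(-5195607) = 4159503*(-1/5195607) = -1386501/1731869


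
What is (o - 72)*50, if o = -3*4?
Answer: -4200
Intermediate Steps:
o = -12
(o - 72)*50 = (-12 - 72)*50 = -84*50 = -4200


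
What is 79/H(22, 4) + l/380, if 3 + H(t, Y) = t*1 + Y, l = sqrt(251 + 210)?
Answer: 79/23 + sqrt(461)/380 ≈ 3.4913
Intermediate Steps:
l = sqrt(461) ≈ 21.471
H(t, Y) = -3 + Y + t (H(t, Y) = -3 + (t*1 + Y) = -3 + (t + Y) = -3 + (Y + t) = -3 + Y + t)
79/H(22, 4) + l/380 = 79/(-3 + 4 + 22) + sqrt(461)/380 = 79/23 + sqrt(461)*(1/380) = 79*(1/23) + sqrt(461)/380 = 79/23 + sqrt(461)/380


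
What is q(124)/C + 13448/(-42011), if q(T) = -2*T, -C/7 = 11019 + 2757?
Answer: -160799851/506400594 ≈ -0.31753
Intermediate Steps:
C = -96432 (C = -7*(11019 + 2757) = -7*13776 = -96432)
q(124)/C + 13448/(-42011) = -2*124/(-96432) + 13448/(-42011) = -248*(-1/96432) + 13448*(-1/42011) = 31/12054 - 13448/42011 = -160799851/506400594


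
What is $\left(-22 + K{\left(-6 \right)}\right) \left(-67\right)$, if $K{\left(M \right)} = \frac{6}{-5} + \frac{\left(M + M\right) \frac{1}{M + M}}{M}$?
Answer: $\frac{46967}{30} \approx 1565.6$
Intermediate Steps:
$K{\left(M \right)} = - \frac{6}{5} + \frac{1}{M}$ ($K{\left(M \right)} = 6 \left(- \frac{1}{5}\right) + \frac{2 M \frac{1}{2 M}}{M} = - \frac{6}{5} + \frac{2 M \frac{1}{2 M}}{M} = - \frac{6}{5} + 1 \frac{1}{M} = - \frac{6}{5} + \frac{1}{M}$)
$\left(-22 + K{\left(-6 \right)}\right) \left(-67\right) = \left(-22 - \left(\frac{6}{5} - \frac{1}{-6}\right)\right) \left(-67\right) = \left(-22 - \frac{41}{30}\right) \left(-67\right) = \left(- \frac{701}{30}\right) \left(-67\right) = \frac{46967}{30}$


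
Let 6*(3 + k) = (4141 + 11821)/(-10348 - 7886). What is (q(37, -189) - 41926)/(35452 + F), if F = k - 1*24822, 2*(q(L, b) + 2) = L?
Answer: -2292533469/581310173 ≈ -3.9437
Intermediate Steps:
q(L, b) = -2 + L/2
k = -172087/54702 (k = -3 + ((4141 + 11821)/(-10348 - 7886))/6 = -3 + (15962/(-18234))/6 = -3 + (15962*(-1/18234))/6 = -3 + (⅙)*(-7981/9117) = -3 - 7981/54702 = -172087/54702 ≈ -3.1459)
F = -1357985131/54702 (F = -172087/54702 - 1*24822 = -172087/54702 - 24822 = -1357985131/54702 ≈ -24825.)
(q(37, -189) - 41926)/(35452 + F) = ((-2 + (½)*37) - 41926)/(35452 - 1357985131/54702) = ((-2 + 37/2) - 41926)/(581310173/54702) = (33/2 - 41926)*(54702/581310173) = -83819/2*54702/581310173 = -2292533469/581310173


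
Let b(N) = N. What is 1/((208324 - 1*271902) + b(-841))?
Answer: -1/64419 ≈ -1.5523e-5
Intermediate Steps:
1/((208324 - 1*271902) + b(-841)) = 1/((208324 - 1*271902) - 841) = 1/((208324 - 271902) - 841) = 1/(-63578 - 841) = 1/(-64419) = -1/64419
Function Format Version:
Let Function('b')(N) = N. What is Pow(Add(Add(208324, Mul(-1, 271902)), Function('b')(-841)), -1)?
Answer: Rational(-1, 64419) ≈ -1.5523e-5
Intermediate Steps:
Pow(Add(Add(208324, Mul(-1, 271902)), Function('b')(-841)), -1) = Pow(Add(Add(208324, Mul(-1, 271902)), -841), -1) = Pow(Add(Add(208324, -271902), -841), -1) = Pow(Add(-63578, -841), -1) = Pow(-64419, -1) = Rational(-1, 64419)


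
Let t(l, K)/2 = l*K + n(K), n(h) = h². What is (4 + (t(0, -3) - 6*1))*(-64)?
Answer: -1024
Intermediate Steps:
t(l, K) = 2*K² + 2*K*l (t(l, K) = 2*(l*K + K²) = 2*(K*l + K²) = 2*(K² + K*l) = 2*K² + 2*K*l)
(4 + (t(0, -3) - 6*1))*(-64) = (4 + (2*(-3)*(-3 + 0) - 6*1))*(-64) = (4 + (2*(-3)*(-3) - 6))*(-64) = (4 + (18 - 6))*(-64) = (4 + 12)*(-64) = 16*(-64) = -1024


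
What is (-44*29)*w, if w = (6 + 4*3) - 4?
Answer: -17864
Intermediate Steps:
w = 14 (w = (6 + 12) - 4 = 18 - 4 = 14)
(-44*29)*w = -44*29*14 = -1276*14 = -17864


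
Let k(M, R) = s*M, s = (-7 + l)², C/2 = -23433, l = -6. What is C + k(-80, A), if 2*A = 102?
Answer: -60386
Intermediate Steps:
A = 51 (A = (½)*102 = 51)
C = -46866 (C = 2*(-23433) = -46866)
s = 169 (s = (-7 - 6)² = (-13)² = 169)
k(M, R) = 169*M
C + k(-80, A) = -46866 + 169*(-80) = -46866 - 13520 = -60386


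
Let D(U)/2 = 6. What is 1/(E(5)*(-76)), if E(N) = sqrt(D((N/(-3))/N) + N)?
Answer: -sqrt(17)/1292 ≈ -0.0031913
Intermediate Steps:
D(U) = 12 (D(U) = 2*6 = 12)
E(N) = sqrt(12 + N)
1/(E(5)*(-76)) = 1/(sqrt(12 + 5)*(-76)) = 1/(sqrt(17)*(-76)) = 1/(-76*sqrt(17)) = -sqrt(17)/1292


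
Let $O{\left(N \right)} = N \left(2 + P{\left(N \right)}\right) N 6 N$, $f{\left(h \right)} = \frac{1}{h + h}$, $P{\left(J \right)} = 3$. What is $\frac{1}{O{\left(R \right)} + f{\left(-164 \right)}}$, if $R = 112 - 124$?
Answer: $- \frac{328}{17003521} \approx -1.929 \cdot 10^{-5}$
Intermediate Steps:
$R = -12$ ($R = 112 - 124 = -12$)
$f{\left(h \right)} = \frac{1}{2 h}$
$O{\left(N \right)} = 30 N^{3}$ ($O{\left(N \right)} = N \left(2 + 3\right) N 6 N = N 5 N 6 N = 5 N N 6 N = 5 N^{2} \cdot 6 N = 30 N^{2} N = 30 N^{3}$)
$\frac{1}{O{\left(R \right)} + f{\left(-164 \right)}} = \frac{1}{30 \left(-12\right)^{3} + \frac{1}{2 \left(-164\right)}} = \frac{1}{30 \left(-1728\right) + \frac{1}{2} \left(- \frac{1}{164}\right)} = \frac{1}{-51840 - \frac{1}{328}} = \frac{1}{- \frac{17003521}{328}} = - \frac{328}{17003521}$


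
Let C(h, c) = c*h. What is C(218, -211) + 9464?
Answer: -36534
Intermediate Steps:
C(218, -211) + 9464 = -211*218 + 9464 = -45998 + 9464 = -36534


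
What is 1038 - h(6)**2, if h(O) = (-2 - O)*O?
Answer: -1266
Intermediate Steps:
h(O) = O*(-2 - O)
1038 - h(6)**2 = 1038 - (-1*6*(2 + 6))**2 = 1038 - (-1*6*8)**2 = 1038 - 1*(-48)**2 = 1038 - 1*2304 = 1038 - 2304 = -1266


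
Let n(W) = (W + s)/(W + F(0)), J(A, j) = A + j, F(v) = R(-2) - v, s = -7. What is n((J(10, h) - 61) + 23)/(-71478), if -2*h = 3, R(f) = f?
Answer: -73/4503114 ≈ -1.6211e-5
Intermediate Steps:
F(v) = -2 - v
h = -3/2 (h = -½*3 = -3/2 ≈ -1.5000)
n(W) = (-7 + W)/(-2 + W) (n(W) = (W - 7)/(W + (-2 - 1*0)) = (-7 + W)/(W + (-2 + 0)) = (-7 + W)/(W - 2) = (-7 + W)/(-2 + W))
n((J(10, h) - 61) + 23)/(-71478) = ((-7 + (((10 - 3/2) - 61) + 23))/(-2 + (((10 - 3/2) - 61) + 23)))/(-71478) = ((-7 + ((17/2 - 61) + 23))/(-2 + ((17/2 - 61) + 23)))*(-1/71478) = ((-7 + (-105/2 + 23))/(-2 + (-105/2 + 23)))*(-1/71478) = ((-7 - 59/2)/(-2 - 59/2))*(-1/71478) = (-73/2/(-63/2))*(-1/71478) = -2/63*(-73/2)*(-1/71478) = (73/63)*(-1/71478) = -73/4503114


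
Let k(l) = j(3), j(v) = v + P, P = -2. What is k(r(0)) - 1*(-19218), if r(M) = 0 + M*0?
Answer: 19219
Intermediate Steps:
j(v) = -2 + v (j(v) = v - 2 = -2 + v)
r(M) = 0 (r(M) = 0 + 0 = 0)
k(l) = 1 (k(l) = -2 + 3 = 1)
k(r(0)) - 1*(-19218) = 1 - 1*(-19218) = 1 + 19218 = 19219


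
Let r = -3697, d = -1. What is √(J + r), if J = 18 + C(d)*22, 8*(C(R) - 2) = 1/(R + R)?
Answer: I*√58182/4 ≈ 60.302*I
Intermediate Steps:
C(R) = 2 + 1/(16*R) (C(R) = 2 + 1/(8*(R + R)) = 2 + 1/(8*((2*R))) = 2 + (1/(2*R))/8 = 2 + 1/(16*R))
J = 485/8 (J = 18 + (2 + (1/16)/(-1))*22 = 18 + (2 + (1/16)*(-1))*22 = 18 + (2 - 1/16)*22 = 18 + (31/16)*22 = 18 + 341/8 = 485/8 ≈ 60.625)
√(J + r) = √(485/8 - 3697) = √(-29091/8) = I*√58182/4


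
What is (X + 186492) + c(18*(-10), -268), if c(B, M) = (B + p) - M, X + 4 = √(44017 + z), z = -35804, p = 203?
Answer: 186779 + √8213 ≈ 1.8687e+5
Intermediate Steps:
X = -4 + √8213 (X = -4 + √(44017 - 35804) = -4 + √8213 ≈ 86.626)
c(B, M) = 203 + B - M (c(B, M) = (B + 203) - M = (203 + B) - M = 203 + B - M)
(X + 186492) + c(18*(-10), -268) = ((-4 + √8213) + 186492) + (203 + 18*(-10) - 1*(-268)) = (186488 + √8213) + (203 - 180 + 268) = (186488 + √8213) + 291 = 186779 + √8213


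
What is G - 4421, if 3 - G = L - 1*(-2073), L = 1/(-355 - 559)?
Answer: -5932773/914 ≈ -6491.0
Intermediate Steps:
L = -1/914 (L = 1/(-914) = -1/914 ≈ -0.0010941)
G = -1891979/914 (G = 3 - (-1/914 - 1*(-2073)) = 3 - (-1/914 + 2073) = 3 - 1*1894721/914 = 3 - 1894721/914 = -1891979/914 ≈ -2070.0)
G - 4421 = -1891979/914 - 4421 = -5932773/914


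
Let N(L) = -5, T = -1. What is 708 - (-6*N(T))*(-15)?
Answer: 1158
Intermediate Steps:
708 - (-6*N(T))*(-15) = 708 - (-6*(-5))*(-15) = 708 - 30*(-15) = 708 - 1*(-450) = 708 + 450 = 1158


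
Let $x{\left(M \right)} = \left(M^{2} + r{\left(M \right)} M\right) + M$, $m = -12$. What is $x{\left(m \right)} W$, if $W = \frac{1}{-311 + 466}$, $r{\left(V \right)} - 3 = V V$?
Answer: $- \frac{1632}{155} \approx -10.529$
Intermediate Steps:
$r{\left(V \right)} = 3 + V^{2}$ ($r{\left(V \right)} = 3 + V V = 3 + V^{2}$)
$x{\left(M \right)} = M + M^{2} + M \left(3 + M^{2}\right)$ ($x{\left(M \right)} = \left(M^{2} + \left(3 + M^{2}\right) M\right) + M = \left(M^{2} + M \left(3 + M^{2}\right)\right) + M = M + M^{2} + M \left(3 + M^{2}\right)$)
$W = \frac{1}{155} \approx 0.0064516$
$x{\left(m \right)} W = - 12 \left(4 - 12 + \left(-12\right)^{2}\right) \frac{1}{155} = - 12 \left(4 - 12 + 144\right) \frac{1}{155} = \left(-12\right) 136 \cdot \frac{1}{155} = \left(-1632\right) \frac{1}{155} = - \frac{1632}{155}$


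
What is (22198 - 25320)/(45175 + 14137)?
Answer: -1561/29656 ≈ -0.052637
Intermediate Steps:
(22198 - 25320)/(45175 + 14137) = -3122/59312 = -3122*1/59312 = -1561/29656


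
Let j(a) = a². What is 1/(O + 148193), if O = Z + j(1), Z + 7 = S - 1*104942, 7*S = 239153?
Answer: 7/541868 ≈ 1.2918e-5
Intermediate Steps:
S = 239153/7 (S = (⅐)*239153 = 239153/7 ≈ 34165.)
Z = -495490/7 (Z = -7 + (239153/7 - 1*104942) = -7 + (239153/7 - 104942) = -7 - 495441/7 = -495490/7 ≈ -70784.)
O = -495483/7 (O = -495490/7 + 1² = -495490/7 + 1 = -495483/7 ≈ -70783.)
1/(O + 148193) = 1/(-495483/7 + 148193) = 1/(541868/7) = 7/541868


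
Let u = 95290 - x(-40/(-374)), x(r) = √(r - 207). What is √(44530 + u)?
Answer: √(4889365580 - 187*I*√7234843)/187 ≈ 373.93 - 0.019233*I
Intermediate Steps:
x(r) = √(-207 + r)
u = 95290 - I*√7234843/187 (u = 95290 - √(-207 - 40/(-374)) = 95290 - √(-207 - 40*(-1/374)) = 95290 - √(-207 + 20/187) = 95290 - √(-38689/187) = 95290 - I*√7234843/187 ≈ 95290.0 - 14.384*I)
√(44530 + u) = √(44530 + (95290 - I*√7234843/187)) = √(139820 - I*√7234843/187)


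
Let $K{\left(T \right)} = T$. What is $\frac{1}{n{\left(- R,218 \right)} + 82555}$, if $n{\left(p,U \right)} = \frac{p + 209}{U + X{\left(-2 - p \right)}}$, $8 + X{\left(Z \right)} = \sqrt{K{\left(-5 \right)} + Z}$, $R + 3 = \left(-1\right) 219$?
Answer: $\frac{3659671105}{302131620312086} + \frac{431 i \sqrt{229}}{302131620312086} \approx 1.2113 \cdot 10^{-5} + 2.1587 \cdot 10^{-11} i$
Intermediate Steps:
$R = -222$ ($R = -3 - 219 = -222$)
$X{\left(Z \right)} = -8 + \sqrt{-5 + Z}$
$n{\left(p,U \right)} = \frac{209 + p}{-8 + U + \sqrt{-7 - p}}$ ($n{\left(p,U \right)} = \frac{p + 209}{U + \left(-8 + \sqrt{-5 - \left(2 + p\right)}\right)} = \frac{209 + p}{U + \left(-8 + \sqrt{-7 - p}\right)} = \frac{209 + p}{-8 + U + \sqrt{-7 - p}}$)
$\frac{1}{n{\left(- R,218 \right)} + 82555} = \frac{1}{\frac{209 - -222}{-8 + 218 + \sqrt{-7 - \left(-1\right) \left(-222\right)}} + 82555} = \frac{1}{\frac{209 + 222}{-8 + 218 + \sqrt{-7 - 222}} + 82555} = \frac{1}{\frac{1}{-8 + 218 + \sqrt{-7 - 222}} \cdot 431 + 82555} = \frac{1}{\frac{1}{-8 + 218 + \sqrt{-229}} \cdot 431 + 82555} = \frac{1}{\frac{1}{-8 + 218 + i \sqrt{229}} \cdot 431 + 82555} = \frac{1}{\frac{1}{210 + i \sqrt{229}} \cdot 431 + 82555} = \frac{1}{\frac{431}{210 + i \sqrt{229}} + 82555} = \frac{1}{82555 + \frac{431}{210 + i \sqrt{229}}}$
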